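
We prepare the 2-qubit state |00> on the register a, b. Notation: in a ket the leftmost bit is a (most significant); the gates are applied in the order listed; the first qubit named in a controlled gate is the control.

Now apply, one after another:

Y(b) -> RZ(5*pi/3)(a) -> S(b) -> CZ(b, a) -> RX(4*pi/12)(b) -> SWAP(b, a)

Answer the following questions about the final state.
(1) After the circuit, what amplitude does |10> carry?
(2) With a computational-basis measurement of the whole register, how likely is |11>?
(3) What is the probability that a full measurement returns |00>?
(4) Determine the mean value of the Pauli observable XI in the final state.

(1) The final state's coefficient on |10> equals sqrt(3)*exp(I*pi/6)/2.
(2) The probability of measuring |11> is 0.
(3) The probability of measuring |00> is 1/4.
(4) In the final state, XI has expectation 0.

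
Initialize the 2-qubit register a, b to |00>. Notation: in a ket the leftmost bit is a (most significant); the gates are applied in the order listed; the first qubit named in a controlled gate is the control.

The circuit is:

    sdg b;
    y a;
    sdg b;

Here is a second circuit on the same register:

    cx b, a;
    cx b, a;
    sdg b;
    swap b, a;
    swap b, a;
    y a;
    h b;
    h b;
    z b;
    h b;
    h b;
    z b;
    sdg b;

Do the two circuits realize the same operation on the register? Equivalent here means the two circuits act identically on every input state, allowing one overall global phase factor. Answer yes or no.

Yes — the two circuits implement the same unitary up to a global phase.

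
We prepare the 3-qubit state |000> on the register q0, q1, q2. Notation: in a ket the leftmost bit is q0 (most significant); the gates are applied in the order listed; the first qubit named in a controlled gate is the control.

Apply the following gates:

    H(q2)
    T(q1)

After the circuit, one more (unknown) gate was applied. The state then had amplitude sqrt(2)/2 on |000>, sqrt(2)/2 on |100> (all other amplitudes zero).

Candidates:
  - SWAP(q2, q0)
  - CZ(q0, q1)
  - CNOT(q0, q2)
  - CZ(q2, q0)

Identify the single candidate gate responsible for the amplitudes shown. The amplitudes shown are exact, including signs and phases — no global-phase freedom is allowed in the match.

The unique candidate consistent with the amplitudes is SWAP(q2, q0).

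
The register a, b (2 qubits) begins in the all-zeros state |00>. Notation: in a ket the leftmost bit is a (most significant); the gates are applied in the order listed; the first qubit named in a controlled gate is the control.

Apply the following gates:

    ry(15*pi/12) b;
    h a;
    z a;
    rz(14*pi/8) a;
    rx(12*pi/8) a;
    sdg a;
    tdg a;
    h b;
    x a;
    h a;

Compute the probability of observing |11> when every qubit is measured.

Outcome |11> occurs with probability sqrt(2)/16 + 1/8.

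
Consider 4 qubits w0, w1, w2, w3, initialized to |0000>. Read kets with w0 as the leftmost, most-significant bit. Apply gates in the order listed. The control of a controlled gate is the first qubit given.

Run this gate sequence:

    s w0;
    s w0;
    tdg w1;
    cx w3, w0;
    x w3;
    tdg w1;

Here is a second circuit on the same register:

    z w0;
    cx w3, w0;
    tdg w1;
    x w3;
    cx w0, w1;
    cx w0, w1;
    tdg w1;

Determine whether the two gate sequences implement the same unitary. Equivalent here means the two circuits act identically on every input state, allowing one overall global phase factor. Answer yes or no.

Yes — the two circuits implement the same unitary up to a global phase.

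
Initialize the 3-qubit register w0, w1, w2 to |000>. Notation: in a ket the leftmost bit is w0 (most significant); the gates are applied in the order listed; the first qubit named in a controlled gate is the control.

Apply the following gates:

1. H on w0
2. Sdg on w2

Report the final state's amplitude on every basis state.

After the circuit, the state carries amplitude sqrt(2)/2 on |000>, sqrt(2)/2 on |100>, and 0 on every other basis state.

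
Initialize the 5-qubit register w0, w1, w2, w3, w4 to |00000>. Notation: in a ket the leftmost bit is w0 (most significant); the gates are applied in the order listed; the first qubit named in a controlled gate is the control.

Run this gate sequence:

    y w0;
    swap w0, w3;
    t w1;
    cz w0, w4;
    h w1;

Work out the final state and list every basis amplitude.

After the circuit, the state carries amplitude sqrt(2)*I/2 on |00010>, sqrt(2)*I/2 on |01010>, and 0 on every other basis state.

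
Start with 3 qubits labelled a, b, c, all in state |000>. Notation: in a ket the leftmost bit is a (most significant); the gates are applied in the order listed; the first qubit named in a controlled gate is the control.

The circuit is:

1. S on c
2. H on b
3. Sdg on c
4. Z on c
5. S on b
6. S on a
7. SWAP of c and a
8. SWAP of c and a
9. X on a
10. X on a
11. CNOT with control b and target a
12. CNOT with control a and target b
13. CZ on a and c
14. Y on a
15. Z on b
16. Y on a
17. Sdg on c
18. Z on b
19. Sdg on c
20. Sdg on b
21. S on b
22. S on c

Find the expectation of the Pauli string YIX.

The observable YIX averages to 0. Key observation: gates 9-10 undo each other exactly, leaving only the rest of the circuit to track.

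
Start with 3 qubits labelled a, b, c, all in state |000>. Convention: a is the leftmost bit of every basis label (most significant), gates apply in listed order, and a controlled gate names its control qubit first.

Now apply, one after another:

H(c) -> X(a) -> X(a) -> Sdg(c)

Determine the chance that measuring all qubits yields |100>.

The probability of measuring |100> is 0. Key observation: the block from step 2 through step 3 cancels to the identity and can be dropped.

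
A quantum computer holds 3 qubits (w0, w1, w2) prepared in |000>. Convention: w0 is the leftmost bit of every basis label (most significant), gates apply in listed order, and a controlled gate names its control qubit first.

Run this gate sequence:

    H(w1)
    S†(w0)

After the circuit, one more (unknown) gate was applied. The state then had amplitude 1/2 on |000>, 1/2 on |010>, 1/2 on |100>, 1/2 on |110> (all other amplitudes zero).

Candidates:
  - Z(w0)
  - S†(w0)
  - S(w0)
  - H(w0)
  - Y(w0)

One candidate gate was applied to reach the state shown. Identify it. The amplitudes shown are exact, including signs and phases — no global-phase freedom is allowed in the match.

The applied gate was H(w0).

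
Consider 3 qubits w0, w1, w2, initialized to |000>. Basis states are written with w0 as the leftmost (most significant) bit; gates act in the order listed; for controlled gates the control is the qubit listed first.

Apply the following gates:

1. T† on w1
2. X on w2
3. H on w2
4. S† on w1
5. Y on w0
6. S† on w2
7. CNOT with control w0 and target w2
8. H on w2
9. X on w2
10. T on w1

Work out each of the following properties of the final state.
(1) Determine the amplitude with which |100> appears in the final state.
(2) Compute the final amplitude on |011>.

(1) |100> carries amplitude -1/2 - I/2 in the final state.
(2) The final state's coefficient on |011> equals 0.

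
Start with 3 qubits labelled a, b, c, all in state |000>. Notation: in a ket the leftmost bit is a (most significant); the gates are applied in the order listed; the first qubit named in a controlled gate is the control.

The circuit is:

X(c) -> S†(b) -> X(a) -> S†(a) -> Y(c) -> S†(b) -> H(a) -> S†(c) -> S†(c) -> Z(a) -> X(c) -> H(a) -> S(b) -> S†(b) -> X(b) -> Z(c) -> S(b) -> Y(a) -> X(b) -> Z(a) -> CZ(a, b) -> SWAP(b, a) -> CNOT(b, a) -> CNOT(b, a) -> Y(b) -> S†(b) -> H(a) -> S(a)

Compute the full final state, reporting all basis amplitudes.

After the circuit, the state carries amplitude -sqrt(2)*I/2 on |001>, sqrt(2)/2 on |101>, and 0 on every other basis state.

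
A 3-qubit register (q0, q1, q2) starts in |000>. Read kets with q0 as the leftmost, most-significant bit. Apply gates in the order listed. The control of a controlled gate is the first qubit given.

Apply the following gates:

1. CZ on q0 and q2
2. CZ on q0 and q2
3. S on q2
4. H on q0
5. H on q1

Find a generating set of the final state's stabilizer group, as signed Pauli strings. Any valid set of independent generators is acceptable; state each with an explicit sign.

The final state is stabilized by the group generated by +XII, +IXI, +IIZ; other independent generating sets are equally valid. Key observation: the block from step 1 through step 2 cancels to the identity and can be dropped.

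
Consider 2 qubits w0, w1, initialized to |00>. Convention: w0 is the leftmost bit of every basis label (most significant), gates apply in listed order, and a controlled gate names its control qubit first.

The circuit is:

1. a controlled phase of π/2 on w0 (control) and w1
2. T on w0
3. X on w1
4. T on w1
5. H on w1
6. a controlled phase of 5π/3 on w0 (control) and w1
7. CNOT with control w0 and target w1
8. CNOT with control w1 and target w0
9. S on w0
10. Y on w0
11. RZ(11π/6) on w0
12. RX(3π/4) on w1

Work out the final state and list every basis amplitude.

The final amplitudes are -sqrt(2*sqrt(2) + 4)*exp(5*I*pi/6)/4 on |00>, sqrt(4 - 2*sqrt(2))*exp(I*pi/3)/4 on |01>, -sqrt(4 - 2*sqrt(2))*exp(2*I*pi/3)/4 on |10>, -sqrt(2*sqrt(2) + 4)*exp(I*pi/6)/4 on |11>.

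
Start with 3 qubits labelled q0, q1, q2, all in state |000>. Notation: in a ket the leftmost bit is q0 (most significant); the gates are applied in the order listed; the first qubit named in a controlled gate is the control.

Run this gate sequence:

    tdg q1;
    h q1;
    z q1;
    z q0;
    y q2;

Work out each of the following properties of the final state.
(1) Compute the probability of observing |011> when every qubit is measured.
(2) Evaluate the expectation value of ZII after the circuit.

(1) The probability of measuring |011> is 1/2.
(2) The observable ZII averages to 1.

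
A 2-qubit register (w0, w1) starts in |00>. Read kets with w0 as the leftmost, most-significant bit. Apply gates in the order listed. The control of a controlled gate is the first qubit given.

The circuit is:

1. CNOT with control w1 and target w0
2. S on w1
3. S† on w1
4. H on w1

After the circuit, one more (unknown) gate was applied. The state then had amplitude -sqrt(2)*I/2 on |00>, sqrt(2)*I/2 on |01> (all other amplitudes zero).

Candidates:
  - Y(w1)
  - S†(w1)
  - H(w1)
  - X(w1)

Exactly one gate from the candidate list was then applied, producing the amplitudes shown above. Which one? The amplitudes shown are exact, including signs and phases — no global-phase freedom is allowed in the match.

It was Y(w1) that produced the state shown.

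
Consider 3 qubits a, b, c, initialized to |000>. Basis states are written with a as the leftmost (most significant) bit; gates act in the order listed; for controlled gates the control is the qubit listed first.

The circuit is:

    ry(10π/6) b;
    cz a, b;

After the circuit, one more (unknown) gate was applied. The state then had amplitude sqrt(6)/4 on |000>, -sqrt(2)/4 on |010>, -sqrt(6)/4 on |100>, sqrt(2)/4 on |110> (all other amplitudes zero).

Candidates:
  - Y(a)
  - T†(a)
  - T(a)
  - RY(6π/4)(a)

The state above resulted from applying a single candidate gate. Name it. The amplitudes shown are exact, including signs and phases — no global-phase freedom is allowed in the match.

The unique candidate consistent with the amplitudes is RY(6π/4)(a).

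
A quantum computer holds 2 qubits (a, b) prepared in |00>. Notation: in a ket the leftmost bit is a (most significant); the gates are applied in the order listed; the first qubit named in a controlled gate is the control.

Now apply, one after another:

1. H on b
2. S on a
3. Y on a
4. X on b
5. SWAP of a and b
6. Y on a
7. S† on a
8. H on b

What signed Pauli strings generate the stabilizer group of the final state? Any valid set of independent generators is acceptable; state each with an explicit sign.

The stabilizer group can be generated by +YI, -IX, among other valid generating sets.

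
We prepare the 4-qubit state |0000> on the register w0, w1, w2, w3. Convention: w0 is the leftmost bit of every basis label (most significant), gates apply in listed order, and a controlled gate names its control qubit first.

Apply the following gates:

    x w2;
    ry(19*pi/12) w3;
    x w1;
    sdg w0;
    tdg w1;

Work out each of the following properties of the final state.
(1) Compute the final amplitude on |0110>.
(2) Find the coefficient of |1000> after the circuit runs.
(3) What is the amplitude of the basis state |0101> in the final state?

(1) The amplitude on |0110> is (sqrt(6 - 3*sqrt(2))/4 + sqrt(sqrt(2) + 2)/4)*exp(3*I*pi/4).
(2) |1000> carries amplitude 0 in the final state.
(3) |0101> carries amplitude 0 in the final state.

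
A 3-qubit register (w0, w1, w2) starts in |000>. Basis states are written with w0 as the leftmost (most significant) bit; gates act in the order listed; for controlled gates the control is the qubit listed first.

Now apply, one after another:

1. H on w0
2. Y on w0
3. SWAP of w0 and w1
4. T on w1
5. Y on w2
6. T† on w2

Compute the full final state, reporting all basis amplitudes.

The final amplitudes are -sqrt(2)*exp(3*I*pi/4)/2 on |001>, -sqrt(2)/2 on |011>, and 0 on every other basis state.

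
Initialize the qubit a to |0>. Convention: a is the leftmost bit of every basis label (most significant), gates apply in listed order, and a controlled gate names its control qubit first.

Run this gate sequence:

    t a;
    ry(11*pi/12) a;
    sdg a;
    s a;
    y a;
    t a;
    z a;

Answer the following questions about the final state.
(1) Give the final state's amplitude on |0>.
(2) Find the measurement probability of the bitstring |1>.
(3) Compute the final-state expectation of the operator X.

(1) The final state's coefficient on |0> equals -I*sqrt(3*sqrt(2) + 6)/4 - I*sqrt(2 - sqrt(2))/4.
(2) A full measurement returns |1> with probability -sqrt(6)/8 - sqrt(2)/8 + 1/2.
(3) In the final state, X has expectation -1/4 + sqrt(3)/4.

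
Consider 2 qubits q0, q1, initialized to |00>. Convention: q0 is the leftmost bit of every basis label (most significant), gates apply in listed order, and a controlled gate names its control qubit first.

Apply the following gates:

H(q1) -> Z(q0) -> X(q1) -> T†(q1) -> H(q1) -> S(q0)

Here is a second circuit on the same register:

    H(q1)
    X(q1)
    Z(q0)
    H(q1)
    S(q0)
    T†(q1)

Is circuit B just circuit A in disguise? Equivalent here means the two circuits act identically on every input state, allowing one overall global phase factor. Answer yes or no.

No: there is an input state on which the two circuits produce genuinely different outputs (not merely differing by a phase).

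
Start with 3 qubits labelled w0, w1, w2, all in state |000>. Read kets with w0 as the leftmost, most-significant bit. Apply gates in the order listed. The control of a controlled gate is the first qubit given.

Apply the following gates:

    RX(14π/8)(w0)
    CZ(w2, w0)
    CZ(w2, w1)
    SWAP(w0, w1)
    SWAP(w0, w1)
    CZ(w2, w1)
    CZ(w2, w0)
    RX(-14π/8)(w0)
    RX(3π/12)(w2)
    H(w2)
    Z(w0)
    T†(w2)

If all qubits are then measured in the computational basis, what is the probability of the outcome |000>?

Outcome |000> occurs with probability 1/2.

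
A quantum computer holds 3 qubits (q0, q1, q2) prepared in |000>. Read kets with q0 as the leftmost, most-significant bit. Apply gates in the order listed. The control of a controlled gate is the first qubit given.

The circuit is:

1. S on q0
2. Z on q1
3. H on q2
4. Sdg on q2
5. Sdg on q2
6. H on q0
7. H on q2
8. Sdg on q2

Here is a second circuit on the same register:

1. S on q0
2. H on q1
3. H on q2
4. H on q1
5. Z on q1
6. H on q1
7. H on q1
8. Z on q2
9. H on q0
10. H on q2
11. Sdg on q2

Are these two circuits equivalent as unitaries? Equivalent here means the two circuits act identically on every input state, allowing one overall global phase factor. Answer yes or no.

Yes: on every input state the two circuits agree up to one overall phase factor.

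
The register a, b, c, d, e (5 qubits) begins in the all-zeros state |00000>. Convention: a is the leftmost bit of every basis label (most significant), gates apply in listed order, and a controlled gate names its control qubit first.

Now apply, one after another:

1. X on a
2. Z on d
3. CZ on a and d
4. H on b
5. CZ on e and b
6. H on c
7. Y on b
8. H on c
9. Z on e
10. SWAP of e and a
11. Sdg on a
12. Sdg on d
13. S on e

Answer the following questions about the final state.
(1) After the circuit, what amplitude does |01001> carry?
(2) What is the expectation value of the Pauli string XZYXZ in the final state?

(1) |01001> carries amplitude -sqrt(2)/2 in the final state.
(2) The expectation value of XZYXZ is 0.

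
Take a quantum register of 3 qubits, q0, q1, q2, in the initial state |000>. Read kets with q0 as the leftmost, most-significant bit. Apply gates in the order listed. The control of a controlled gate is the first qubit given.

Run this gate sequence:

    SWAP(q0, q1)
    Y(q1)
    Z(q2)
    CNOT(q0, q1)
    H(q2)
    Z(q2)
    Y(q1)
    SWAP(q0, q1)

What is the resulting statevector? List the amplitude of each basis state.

The resulting statevector has amplitude sqrt(2)/2 on |000>, -sqrt(2)/2 on |001>, and 0 on every other basis state.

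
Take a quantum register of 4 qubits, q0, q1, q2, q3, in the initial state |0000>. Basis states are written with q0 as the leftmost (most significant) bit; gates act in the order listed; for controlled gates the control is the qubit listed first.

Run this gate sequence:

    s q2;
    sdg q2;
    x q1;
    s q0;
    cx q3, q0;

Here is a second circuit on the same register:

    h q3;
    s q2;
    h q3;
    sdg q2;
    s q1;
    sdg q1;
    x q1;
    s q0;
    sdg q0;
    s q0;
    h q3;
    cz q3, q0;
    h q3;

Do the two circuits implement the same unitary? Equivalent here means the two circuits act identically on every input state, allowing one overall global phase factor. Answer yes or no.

No, they are not equivalent — no single phase factor reconciles the two unitaries.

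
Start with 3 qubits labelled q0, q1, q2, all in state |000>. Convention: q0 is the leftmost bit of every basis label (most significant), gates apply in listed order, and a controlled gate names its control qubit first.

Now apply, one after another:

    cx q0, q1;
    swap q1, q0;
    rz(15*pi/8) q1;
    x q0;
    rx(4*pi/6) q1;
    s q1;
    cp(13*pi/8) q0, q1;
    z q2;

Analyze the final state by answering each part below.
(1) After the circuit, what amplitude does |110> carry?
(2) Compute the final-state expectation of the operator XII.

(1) The amplitude on |110> is sqrt(3)*exp(11*I*pi/16)/2.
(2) The expectation value of XII is 0.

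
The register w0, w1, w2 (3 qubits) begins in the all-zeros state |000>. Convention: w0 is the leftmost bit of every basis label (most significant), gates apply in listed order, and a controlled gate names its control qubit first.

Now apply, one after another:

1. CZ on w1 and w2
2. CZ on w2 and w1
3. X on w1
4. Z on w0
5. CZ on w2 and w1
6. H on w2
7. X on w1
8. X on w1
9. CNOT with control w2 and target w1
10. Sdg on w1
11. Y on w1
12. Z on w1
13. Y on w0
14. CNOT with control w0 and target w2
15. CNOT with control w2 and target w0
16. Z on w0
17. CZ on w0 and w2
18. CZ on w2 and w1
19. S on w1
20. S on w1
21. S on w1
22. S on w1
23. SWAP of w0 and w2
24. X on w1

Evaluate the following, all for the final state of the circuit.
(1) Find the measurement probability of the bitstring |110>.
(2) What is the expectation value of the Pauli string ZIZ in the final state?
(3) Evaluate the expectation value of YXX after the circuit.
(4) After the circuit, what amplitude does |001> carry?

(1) The probability of measuring |110> is 1/2. Key observation: gates 19-22 undo each other exactly, leaving only the rest of the circuit to track.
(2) The observable ZIZ averages to -1.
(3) The expectation value of YXX is 1.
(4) The final state's coefficient on |001> equals -sqrt(2)/2.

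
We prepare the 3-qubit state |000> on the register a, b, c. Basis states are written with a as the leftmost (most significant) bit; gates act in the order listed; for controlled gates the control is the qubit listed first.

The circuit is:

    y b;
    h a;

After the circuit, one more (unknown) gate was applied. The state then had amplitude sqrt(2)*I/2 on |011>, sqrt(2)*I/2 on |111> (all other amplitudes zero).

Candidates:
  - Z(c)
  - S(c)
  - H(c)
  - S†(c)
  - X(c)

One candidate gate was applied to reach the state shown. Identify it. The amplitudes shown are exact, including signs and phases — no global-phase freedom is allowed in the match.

The unique candidate consistent with the amplitudes is X(c).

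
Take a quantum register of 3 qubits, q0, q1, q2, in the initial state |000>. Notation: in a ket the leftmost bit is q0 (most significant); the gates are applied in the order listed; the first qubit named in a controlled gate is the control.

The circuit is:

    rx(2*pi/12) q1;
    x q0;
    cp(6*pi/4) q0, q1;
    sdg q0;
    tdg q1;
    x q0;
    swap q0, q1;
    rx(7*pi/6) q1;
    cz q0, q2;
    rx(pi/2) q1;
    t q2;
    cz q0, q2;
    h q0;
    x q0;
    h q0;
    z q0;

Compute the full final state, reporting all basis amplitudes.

The final amplitudes are I*(sqrt(6) + 3*sqrt(2))/8 on |000>, 0 on |001>, -sqrt(6)/8 - sqrt(2)/8 on |010>, 0 on |011>, (-3*sqrt(2) + sqrt(6))*exp(I*pi/4)/8 on |100>, 0 on |101>, (-sqrt(6) + sqrt(2))*exp(3*I*pi/4)/8 on |110>, 0 on |111>. Key observation: the block from step 13 through step 16 cancels to the identity and can be dropped.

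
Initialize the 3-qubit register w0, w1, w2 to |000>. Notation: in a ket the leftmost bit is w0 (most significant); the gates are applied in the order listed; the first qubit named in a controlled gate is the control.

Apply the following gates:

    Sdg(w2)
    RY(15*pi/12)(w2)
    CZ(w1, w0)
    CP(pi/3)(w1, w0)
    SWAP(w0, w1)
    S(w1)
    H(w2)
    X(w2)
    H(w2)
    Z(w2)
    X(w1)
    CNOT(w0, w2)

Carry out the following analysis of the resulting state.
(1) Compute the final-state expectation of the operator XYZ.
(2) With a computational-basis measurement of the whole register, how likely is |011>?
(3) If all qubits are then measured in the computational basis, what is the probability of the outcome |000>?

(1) The expectation value of XYZ is 0. Key observation: steps 7-10 multiply out to the identity, so the circuit reduces to the remaining gates.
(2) A full measurement returns |011> with probability sqrt(2)/4 + 1/2.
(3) The probability of measuring |000> is 0.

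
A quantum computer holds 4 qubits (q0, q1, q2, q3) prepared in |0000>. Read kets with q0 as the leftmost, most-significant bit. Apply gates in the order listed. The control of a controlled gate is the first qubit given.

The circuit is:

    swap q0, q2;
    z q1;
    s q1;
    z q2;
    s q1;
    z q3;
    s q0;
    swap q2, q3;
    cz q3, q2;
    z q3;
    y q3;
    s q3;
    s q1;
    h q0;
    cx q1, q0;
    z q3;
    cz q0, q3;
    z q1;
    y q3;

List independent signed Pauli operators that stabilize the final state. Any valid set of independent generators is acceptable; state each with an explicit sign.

The stabilizer group can be generated by -XIII, +IZII, +IIZI, +IIIZ, among other valid generating sets.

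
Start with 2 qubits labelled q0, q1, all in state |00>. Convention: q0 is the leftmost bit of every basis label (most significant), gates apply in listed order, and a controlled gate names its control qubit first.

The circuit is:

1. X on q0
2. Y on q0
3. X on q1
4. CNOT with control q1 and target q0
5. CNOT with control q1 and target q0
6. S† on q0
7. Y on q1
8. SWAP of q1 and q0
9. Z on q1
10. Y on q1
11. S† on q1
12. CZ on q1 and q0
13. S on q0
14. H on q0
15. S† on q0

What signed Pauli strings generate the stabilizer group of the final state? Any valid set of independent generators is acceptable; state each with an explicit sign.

The final state is stabilized by the group generated by -YI, -IZ; other independent generating sets are equally valid.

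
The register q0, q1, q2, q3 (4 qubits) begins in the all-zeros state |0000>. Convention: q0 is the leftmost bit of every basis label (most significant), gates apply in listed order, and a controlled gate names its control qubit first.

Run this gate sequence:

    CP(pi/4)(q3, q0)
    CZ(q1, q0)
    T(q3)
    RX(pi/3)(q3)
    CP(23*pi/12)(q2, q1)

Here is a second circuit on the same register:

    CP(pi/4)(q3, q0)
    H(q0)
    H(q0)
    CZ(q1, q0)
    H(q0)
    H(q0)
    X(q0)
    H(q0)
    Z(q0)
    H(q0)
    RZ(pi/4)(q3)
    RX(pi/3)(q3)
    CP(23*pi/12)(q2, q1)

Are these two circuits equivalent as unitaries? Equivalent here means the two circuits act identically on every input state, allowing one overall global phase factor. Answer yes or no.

Yes: on every input state the two circuits agree up to one overall phase factor.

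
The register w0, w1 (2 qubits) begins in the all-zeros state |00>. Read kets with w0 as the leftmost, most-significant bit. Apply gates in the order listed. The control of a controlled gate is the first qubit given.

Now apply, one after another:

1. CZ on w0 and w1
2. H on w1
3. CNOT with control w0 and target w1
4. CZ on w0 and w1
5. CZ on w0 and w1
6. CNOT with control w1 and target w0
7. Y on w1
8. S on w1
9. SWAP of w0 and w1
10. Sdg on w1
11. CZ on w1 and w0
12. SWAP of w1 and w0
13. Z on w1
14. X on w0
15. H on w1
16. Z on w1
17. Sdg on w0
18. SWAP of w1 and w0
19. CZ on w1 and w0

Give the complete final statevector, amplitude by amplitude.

After the circuit, the state carries amplitude -1/2 on |00>, -I/2 on |01>, 1/2 on |10>, I/2 on |11>.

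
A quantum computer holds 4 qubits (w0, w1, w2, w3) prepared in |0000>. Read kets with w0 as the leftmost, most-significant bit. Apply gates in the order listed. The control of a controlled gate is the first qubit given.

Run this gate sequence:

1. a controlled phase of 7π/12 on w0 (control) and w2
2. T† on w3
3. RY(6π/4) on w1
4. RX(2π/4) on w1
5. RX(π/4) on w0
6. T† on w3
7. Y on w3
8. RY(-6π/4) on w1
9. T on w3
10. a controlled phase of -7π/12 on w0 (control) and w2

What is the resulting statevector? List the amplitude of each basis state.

After the circuit, the state carries amplitude -sqrt(sqrt(2) + 2)/2 on |0001>, (1/4 + I/4)*sqrt(4 - 2*sqrt(2))*exp(I*pi/4) on |1001>, and 0 on every other basis state.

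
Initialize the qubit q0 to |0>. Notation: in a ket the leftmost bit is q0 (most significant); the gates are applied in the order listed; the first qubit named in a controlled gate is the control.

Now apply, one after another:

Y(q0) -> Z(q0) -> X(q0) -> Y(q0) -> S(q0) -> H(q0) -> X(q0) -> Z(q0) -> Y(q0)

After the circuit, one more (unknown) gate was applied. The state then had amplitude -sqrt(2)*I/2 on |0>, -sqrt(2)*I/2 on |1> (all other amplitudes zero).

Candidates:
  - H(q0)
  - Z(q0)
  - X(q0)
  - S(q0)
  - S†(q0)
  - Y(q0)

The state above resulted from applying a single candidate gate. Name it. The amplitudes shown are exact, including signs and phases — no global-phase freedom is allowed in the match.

The unique candidate consistent with the amplitudes is Y(q0).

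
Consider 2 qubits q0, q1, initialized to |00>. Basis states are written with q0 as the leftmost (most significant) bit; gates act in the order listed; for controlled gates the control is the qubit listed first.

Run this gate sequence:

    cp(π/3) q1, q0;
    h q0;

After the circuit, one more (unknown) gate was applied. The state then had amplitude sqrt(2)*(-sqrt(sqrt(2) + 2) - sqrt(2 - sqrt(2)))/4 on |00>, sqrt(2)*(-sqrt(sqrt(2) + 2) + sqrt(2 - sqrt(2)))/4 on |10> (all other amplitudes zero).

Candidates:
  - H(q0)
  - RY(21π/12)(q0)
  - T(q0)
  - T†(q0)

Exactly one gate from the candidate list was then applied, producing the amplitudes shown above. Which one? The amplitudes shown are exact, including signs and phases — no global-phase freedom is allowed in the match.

The applied gate was RY(21π/12)(q0).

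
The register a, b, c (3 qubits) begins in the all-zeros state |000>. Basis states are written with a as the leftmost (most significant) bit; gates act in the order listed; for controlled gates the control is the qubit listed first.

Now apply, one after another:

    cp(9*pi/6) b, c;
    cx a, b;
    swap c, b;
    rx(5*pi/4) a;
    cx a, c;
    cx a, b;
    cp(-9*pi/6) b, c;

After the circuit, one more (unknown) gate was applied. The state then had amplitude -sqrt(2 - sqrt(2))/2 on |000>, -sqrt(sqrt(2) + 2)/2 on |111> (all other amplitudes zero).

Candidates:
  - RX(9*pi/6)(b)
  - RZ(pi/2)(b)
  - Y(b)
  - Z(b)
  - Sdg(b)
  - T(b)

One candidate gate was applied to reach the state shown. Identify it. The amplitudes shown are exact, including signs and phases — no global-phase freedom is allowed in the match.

It was Z(b) that produced the state shown.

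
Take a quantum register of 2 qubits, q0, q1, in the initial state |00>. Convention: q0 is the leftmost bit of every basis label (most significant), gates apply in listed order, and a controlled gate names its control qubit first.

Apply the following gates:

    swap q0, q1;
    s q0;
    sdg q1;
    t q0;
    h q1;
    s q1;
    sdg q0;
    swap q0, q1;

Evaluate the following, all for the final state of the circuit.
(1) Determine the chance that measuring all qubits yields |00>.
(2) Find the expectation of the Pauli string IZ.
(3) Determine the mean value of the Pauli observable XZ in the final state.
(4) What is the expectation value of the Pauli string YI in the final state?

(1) Outcome |00> occurs with probability 1/2.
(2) The observable IZ averages to 1.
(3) The observable XZ averages to 0.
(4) In the final state, YI has expectation 1.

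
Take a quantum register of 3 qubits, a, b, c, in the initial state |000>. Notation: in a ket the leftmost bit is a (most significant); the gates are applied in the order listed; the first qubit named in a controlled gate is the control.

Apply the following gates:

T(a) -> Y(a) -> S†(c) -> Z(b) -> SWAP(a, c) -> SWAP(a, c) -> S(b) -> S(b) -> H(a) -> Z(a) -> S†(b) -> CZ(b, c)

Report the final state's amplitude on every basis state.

After the circuit, the state carries amplitude sqrt(2)*I/2 on |000>, sqrt(2)*I/2 on |100>, and 0 on every other basis state.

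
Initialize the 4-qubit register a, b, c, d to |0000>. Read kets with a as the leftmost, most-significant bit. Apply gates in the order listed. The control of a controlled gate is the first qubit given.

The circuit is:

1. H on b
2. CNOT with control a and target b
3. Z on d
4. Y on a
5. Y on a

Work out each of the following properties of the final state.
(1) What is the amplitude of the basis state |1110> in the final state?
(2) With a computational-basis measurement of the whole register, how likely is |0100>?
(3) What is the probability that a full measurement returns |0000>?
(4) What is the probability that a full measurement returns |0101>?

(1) The amplitude on |1110> is 0.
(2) Outcome |0100> occurs with probability 1/2.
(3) Outcome |0000> occurs with probability 1/2.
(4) Outcome |0101> occurs with probability 0.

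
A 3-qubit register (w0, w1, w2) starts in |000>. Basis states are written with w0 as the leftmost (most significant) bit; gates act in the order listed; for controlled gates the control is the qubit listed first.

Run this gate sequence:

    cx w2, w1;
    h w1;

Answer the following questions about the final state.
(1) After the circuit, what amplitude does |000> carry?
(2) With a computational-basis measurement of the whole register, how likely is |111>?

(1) The final state's coefficient on |000> equals sqrt(2)/2.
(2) Outcome |111> occurs with probability 0.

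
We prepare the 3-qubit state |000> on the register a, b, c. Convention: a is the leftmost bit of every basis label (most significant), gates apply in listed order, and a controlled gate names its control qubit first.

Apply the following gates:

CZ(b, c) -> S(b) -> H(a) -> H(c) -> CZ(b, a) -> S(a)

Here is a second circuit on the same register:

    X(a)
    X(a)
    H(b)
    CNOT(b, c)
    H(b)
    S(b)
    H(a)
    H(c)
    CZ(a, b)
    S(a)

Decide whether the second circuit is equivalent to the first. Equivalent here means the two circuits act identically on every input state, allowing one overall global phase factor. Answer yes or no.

No, they are not equivalent — no single phase factor reconciles the two unitaries.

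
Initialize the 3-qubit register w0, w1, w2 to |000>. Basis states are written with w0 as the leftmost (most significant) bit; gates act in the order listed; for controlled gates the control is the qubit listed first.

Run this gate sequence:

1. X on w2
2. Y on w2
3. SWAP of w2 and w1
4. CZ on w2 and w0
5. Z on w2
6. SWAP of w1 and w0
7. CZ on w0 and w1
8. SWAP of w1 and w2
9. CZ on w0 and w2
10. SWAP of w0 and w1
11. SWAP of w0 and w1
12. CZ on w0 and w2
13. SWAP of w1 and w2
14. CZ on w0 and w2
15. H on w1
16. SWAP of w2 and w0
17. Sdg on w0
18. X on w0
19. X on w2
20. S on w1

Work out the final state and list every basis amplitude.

The final amplitudes are -sqrt(2)*I/2 on |101>, sqrt(2)/2 on |111>, and 0 on every other basis state. Key observation: steps 8-13 multiply out to the identity, so the circuit reduces to the remaining gates.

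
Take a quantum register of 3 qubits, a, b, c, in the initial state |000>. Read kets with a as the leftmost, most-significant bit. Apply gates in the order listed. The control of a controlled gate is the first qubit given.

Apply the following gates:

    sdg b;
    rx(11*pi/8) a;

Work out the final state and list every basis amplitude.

The final amplitudes are -cos(5*pi/16) on |000>, -I*sin(5*pi/16) on |100>, and 0 on every other basis state.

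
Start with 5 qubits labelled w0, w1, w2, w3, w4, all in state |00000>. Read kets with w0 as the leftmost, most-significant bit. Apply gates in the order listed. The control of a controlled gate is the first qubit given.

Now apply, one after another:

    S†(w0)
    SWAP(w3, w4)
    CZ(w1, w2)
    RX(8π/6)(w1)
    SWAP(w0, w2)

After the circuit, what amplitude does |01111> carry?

The final state's coefficient on |01111> equals 0.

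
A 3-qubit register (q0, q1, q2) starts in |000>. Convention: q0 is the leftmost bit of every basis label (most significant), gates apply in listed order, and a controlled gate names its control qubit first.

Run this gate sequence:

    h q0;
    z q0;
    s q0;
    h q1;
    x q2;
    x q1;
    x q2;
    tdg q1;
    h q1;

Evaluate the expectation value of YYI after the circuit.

In the final state, YYI has expectation -sqrt(2)/2.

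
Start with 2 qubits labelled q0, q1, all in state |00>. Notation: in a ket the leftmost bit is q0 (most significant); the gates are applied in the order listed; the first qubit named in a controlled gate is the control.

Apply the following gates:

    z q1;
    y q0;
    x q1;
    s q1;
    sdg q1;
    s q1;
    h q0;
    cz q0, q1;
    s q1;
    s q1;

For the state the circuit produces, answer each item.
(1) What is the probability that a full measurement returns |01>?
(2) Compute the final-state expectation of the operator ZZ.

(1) Outcome |01> occurs with probability 1/2.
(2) The observable ZZ averages to 0.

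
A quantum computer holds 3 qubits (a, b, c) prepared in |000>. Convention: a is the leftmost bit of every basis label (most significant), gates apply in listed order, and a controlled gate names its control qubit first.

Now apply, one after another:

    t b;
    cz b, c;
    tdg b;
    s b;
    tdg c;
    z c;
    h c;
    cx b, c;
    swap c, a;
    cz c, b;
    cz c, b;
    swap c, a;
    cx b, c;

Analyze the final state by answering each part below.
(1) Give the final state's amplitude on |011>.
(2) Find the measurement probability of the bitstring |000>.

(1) The amplitude on |011> is 0. Key observation: the block from step 8 through step 13 cancels to the identity and can be dropped.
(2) A full measurement returns |000> with probability 1/2.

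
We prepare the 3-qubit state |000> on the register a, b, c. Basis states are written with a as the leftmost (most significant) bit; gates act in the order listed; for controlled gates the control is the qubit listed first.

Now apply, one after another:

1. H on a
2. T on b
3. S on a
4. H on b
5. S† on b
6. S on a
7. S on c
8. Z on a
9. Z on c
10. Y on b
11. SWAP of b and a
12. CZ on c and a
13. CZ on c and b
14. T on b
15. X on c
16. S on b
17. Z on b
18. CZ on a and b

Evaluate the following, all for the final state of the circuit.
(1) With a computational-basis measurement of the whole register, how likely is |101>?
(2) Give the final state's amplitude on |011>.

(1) A full measurement returns |101> with probability 1/4.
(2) The final state's coefficient on |011> equals exp(3*I*pi/4)/2.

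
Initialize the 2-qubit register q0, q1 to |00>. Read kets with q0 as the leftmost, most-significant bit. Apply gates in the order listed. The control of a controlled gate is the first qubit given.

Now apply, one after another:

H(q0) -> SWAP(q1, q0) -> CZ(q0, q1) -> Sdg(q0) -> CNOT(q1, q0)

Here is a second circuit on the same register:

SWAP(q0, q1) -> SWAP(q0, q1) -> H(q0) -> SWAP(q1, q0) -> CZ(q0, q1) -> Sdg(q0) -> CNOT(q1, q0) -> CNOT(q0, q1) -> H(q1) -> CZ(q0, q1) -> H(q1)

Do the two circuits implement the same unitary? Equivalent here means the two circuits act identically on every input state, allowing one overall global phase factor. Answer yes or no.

Yes, they are equivalent — the unitaries differ by at most a global phase.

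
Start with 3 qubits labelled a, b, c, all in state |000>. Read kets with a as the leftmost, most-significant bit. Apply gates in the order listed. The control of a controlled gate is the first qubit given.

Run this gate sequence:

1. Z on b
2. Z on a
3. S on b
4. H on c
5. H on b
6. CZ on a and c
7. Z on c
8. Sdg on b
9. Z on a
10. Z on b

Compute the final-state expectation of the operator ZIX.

In the final state, ZIX has expectation -1.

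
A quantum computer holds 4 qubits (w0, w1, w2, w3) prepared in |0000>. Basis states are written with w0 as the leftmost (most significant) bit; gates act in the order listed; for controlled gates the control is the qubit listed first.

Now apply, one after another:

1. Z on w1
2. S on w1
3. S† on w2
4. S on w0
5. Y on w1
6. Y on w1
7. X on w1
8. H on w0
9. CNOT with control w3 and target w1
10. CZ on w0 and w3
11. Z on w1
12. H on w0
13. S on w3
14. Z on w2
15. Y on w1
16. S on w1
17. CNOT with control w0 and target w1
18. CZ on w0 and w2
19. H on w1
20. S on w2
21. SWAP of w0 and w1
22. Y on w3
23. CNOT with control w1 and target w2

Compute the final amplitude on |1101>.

|1101> carries amplitude 0 in the final state.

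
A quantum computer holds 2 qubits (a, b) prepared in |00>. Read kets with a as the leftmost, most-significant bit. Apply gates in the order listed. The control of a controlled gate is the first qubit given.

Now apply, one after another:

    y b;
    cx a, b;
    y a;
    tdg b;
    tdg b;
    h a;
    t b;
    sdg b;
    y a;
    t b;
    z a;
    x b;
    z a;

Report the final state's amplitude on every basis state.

After the circuit, the state carries amplitude -sqrt(2)/2 on |00>, 0 on |01>, -sqrt(2)/2 on |10>, 0 on |11>.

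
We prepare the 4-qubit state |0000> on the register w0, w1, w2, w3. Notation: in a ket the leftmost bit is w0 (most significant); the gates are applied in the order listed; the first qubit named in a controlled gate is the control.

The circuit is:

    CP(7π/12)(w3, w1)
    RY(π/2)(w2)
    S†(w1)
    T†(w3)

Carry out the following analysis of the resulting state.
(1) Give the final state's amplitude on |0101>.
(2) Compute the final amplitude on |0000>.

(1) The final state's coefficient on |0101> equals 0.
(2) The final state's coefficient on |0000> equals sqrt(2)/2.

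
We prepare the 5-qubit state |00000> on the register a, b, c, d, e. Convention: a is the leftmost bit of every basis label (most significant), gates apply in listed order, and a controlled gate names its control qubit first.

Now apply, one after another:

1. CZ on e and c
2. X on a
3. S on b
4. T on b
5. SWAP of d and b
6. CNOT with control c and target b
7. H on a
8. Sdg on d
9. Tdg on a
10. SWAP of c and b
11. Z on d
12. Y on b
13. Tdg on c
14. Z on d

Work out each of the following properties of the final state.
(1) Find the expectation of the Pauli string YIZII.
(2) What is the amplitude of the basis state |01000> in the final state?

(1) In the final state, YIZII has expectation sqrt(2)/2.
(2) |01000> carries amplitude sqrt(2)*I/2 in the final state.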